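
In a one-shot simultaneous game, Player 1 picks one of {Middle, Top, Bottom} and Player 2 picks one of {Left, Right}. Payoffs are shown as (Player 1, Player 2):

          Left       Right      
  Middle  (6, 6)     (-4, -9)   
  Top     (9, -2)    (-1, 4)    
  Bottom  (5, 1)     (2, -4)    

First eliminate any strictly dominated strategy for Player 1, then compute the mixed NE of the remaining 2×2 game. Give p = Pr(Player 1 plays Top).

Player 1's strategy Middle is strictly dominated by Top: 9 > 6 and -1 > -4. Eliminate Middle.
Player 2's indifference between Left and Right determines Player 1's mixing probability p:
  Player 2's payoff to Left: p·(-2) + (1−p)·1 = -3p + 1
  Player 2's payoff to Right: p·4 + (1−p)·(-4) = 8p - 4
  -3p + 1 = 8p - 4  ⇒  -11p = -5  ⇒  p = 5/11.

p = 5/11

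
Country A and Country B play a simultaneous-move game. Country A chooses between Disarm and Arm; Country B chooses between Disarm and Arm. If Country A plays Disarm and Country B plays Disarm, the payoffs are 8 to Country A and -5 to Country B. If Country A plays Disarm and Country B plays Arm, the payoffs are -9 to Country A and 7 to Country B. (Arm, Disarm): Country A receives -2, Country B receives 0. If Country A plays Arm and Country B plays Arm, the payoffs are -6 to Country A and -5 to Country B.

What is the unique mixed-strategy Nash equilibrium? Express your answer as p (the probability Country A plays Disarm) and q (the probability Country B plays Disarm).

p = 5/17, q = 3/13

In a mixed equilibrium Country B is indifferent between Disarm and Arm; this condition fixes p.
  Country B's expected payoff from Disarm: p·(-5) + (1−p)·0 = -5p
  Country B's expected payoff from Arm: p·7 + (1−p)·(-5) = 12p - 5
  -5p = 12p - 5  ⇒  -17p = -5  ⇒  p = 5/17.
Country B's mix must leave Country A indifferent between Disarm and Arm.
  Country A's payoff to Disarm: q·8 + (1−q)·(-9) = 17q - 9
  Country A's payoff to Arm: q·(-2) + (1−q)·(-6) = 4q - 6
  17q - 9 = 4q - 6  ⇒  13q = 3  ⇒  q = 3/13.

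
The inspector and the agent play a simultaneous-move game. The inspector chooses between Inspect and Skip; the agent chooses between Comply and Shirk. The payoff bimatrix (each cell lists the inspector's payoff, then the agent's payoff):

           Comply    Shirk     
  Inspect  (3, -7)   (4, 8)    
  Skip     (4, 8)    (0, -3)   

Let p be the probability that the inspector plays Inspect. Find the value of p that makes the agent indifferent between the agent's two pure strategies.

p = 11/26

Set the agent's expected payoff from Comply equal to that from Shirk:
  the agent's expected payoff from Comply: p·(-7) + (1−p)·8 = -15p + 8
  the agent's expected payoff from Shirk: p·8 + (1−p)·(-3) = 11p - 3
  -15p + 8 = 11p - 3  ⇒  -26p = -11  ⇒  p = 11/26.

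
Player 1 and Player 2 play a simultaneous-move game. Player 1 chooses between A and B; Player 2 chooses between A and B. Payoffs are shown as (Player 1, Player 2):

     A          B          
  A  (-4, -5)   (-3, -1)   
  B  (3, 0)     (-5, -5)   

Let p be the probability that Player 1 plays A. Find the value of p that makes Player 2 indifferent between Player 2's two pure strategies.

In a mixed equilibrium Player 2 is indifferent between A and B; this condition fixes p.
  Player 2's payoff to A: p·(-5) + (1−p)·0 = -5p
  Player 2's payoff to B: p·(-1) + (1−p)·(-5) = 4p - 5
  -5p = 4p - 5  ⇒  -9p = -5  ⇒  p = 5/9.

p = 5/9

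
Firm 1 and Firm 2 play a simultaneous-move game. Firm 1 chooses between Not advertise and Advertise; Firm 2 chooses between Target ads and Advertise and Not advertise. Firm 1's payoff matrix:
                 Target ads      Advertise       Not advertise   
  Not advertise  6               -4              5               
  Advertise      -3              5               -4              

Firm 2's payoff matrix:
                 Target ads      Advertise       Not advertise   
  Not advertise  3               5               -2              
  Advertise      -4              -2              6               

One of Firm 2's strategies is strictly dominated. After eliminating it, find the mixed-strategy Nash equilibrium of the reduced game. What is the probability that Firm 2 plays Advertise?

q = 1/2

Firm 2's strategy Target ads is strictly dominated by Advertise: 5 > 3 and -2 > -4. Eliminate Target ads.
Firm 2's mix must leave Firm 1 indifferent between Not advertise and Advertise.
  Firm 1's payoff to Not advertise: q·(-4) + (1−q)·5 = -9q + 5
  Firm 1's payoff to Advertise: q·5 + (1−q)·(-4) = 9q - 4
  -9q + 5 = 9q - 4  ⇒  -18q = -9  ⇒  q = 1/2.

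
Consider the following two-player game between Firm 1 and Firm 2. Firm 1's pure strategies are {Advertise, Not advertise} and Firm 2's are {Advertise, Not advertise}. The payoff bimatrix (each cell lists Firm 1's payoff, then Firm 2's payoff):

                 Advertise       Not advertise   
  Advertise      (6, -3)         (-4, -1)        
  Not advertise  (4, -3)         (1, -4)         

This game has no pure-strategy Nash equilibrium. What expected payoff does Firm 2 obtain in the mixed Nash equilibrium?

In a mixed equilibrium Firm 2 is indifferent between Advertise and Not advertise; this condition fixes p.
  Firm 2's payoff from Advertise: p·(-3) + (1−p)·(-3) = -3
  Firm 2's payoff from Not advertise: p·(-1) + (1−p)·(-4) = 3p - 4
  -3 = 3p - 4  ⇒  -3p = -1  ⇒  p = 1/3.
At equilibrium Firm 2 is indifferent across columns, so Firm 2's payoff equals the payoff from Advertise: (1/3)·(-3) + (2/3)·(-3) = -3.

-3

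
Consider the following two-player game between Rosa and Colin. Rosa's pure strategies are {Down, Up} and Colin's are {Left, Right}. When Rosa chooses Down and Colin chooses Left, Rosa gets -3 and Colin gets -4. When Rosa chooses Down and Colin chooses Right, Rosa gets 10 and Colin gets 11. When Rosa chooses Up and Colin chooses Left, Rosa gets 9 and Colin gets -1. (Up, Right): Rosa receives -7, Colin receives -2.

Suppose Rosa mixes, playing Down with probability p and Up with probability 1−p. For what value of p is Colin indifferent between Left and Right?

p = 1/16

For Colin to be willing to mix, Colin must be indifferent between Left and Right, which pins down Rosa's mix.
  Colin's payoff to Left: p·(-4) + (1−p)·(-1) = -3p - 1
  Colin's payoff to Right: p·11 + (1−p)·(-2) = 13p - 2
  -3p - 1 = 13p - 2  ⇒  -16p = -1  ⇒  p = 1/16.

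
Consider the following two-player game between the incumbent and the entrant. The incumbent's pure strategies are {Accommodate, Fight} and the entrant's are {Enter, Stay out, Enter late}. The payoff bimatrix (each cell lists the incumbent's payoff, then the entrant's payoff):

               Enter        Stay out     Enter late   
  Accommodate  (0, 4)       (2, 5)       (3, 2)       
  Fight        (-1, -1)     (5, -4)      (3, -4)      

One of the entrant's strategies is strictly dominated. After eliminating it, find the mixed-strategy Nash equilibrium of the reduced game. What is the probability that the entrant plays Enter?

q = 3/4

The entrant's strategy Enter late is strictly dominated by Enter: 4 > 2 and -1 > -4. Eliminate Enter late.
For the incumbent to be willing to mix, the incumbent must be indifferent between Accommodate and Fight, which pins down the entrant's mix.
  the incumbent's expected payoff from Accommodate: q·0 + (1−q)·2 = -2q + 2
  the incumbent's expected payoff from Fight: q·(-1) + (1−q)·5 = -6q + 5
  -2q + 2 = -6q + 5  ⇒  4q = 3  ⇒  q = 3/4.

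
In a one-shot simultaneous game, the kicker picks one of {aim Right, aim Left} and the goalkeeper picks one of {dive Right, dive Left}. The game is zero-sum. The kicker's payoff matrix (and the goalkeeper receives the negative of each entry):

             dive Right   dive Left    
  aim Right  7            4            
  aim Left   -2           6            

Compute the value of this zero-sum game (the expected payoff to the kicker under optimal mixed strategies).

The goalkeeper's mix must leave the kicker indifferent between aim Right and aim Left.
  the kicker's payoff from aim Right: q·7 + (1−q)·4 = 3q + 4
  the kicker's payoff from aim Left: q·(-2) + (1−q)·6 = -8q + 6
  3q + 4 = -8q + 6  ⇒  11q = 2  ⇒  q = 2/11.
The value is the kicker's expected payoff against this mix (using aim Right): (2/11)·7 + (9/11)·4 = 50/11.

v = 50/11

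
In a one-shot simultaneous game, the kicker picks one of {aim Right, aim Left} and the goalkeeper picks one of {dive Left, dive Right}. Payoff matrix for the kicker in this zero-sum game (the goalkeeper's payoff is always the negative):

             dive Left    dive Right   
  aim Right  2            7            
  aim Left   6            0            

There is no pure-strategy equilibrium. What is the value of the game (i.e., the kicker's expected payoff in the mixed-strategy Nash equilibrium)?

v = 42/11

In a mixed equilibrium the kicker is indifferent between aim Right and aim Left; this condition fixes q.
  the kicker's payoff to aim Right: q·2 + (1−q)·7 = -5q + 7
  the kicker's payoff to aim Left: q·6 + (1−q)·0 = 6q
  -5q + 7 = 6q  ⇒  -11q = -7  ⇒  q = 7/11.
The value is the kicker's expected payoff against this mix (using aim Right): (7/11)·2 + (4/11)·7 = 42/11.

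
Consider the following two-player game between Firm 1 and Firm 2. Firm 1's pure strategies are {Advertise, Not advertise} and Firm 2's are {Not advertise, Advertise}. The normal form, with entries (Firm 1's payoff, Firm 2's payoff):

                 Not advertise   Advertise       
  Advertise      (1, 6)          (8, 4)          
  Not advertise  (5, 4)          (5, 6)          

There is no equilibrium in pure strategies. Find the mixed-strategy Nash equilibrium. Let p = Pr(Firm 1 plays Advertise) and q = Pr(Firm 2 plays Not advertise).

For Firm 2 to be willing to mix, Firm 2 must be indifferent between Not advertise and Advertise, which pins down Firm 1's mix.
  Firm 2's payoff to Not advertise: p·6 + (1−p)·4 = 2p + 4
  Firm 2's payoff to Advertise: p·4 + (1−p)·6 = -2p + 6
  2p + 4 = -2p + 6  ⇒  4p = 2  ⇒  p = 1/2.
Firm 1's indifference between Advertise and Not advertise determines Firm 2's mixing probability q:
  Firm 1's payoff from Advertise: q·1 + (1−q)·8 = -7q + 8
  Firm 1's payoff from Not advertise: q·5 + (1−q)·5 = 5
  -7q + 8 = 5  ⇒  -7q = -3  ⇒  q = 3/7.

p = 1/2, q = 3/7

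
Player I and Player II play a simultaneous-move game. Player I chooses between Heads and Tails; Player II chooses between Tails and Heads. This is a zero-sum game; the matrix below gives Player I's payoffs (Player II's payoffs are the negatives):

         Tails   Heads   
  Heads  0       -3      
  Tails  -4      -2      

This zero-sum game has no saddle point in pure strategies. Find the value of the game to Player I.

v = -12/5

In a mixed equilibrium Player I is indifferent between Heads and Tails; this condition fixes q.
  Player I's payoff from Heads: q·0 + (1−q)·(-3) = 3q - 3
  Player I's payoff from Tails: q·(-4) + (1−q)·(-2) = -2q - 2
  3q - 3 = -2q - 2  ⇒  5q = 1  ⇒  q = 1/5.
The value is Player I's expected payoff against this mix (using Heads): (1/5)·0 + (4/5)·(-3) = -12/5.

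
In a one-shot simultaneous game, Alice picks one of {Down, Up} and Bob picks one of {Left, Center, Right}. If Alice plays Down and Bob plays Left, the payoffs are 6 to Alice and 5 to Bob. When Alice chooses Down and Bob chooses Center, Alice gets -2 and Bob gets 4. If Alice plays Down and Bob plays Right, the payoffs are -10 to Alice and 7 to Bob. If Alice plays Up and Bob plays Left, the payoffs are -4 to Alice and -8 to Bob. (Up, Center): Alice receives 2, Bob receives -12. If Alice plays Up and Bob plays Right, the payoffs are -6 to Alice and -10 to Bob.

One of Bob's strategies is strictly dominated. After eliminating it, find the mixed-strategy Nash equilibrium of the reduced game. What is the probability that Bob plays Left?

Bob's strategy Center is strictly dominated by Right: 7 > 4 and -10 > -12. Eliminate Center.
Alice's indifference between Down and Up determines Bob's mixing probability q:
  Alice's expected payoff from Down: q·6 + (1−q)·(-10) = 16q - 10
  Alice's expected payoff from Up: q·(-4) + (1−q)·(-6) = 2q - 6
  16q - 10 = 2q - 6  ⇒  14q = 4  ⇒  q = 2/7.

q = 2/7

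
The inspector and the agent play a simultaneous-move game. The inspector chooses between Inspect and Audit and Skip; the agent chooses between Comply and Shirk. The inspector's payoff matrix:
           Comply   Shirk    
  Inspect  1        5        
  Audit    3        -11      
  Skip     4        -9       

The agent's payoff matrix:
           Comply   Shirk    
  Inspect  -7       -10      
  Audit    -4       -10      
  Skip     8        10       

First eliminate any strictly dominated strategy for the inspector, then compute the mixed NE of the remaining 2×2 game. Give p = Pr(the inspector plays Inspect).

p = 2/5

The inspector's strategy Audit is strictly dominated by Skip: 4 > 3 and -9 > -11. Eliminate Audit.
The inspector's mix must leave the agent indifferent between Comply and Shirk.
  the agent's payoff to Comply: p·(-7) + (1−p)·8 = -15p + 8
  the agent's payoff to Shirk: p·(-10) + (1−p)·10 = -20p + 10
  -15p + 8 = -20p + 10  ⇒  5p = 2  ⇒  p = 2/5.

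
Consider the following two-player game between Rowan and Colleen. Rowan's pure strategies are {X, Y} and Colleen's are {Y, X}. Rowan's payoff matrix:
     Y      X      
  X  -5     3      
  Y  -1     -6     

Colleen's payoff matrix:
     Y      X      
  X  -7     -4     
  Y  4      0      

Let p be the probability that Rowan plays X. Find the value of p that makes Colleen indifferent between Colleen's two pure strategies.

For Colleen to be willing to mix, Colleen must be indifferent between Y and X, which pins down Rowan's mix.
  Colleen's payoff from Y: p·(-7) + (1−p)·4 = -11p + 4
  Colleen's payoff from X: p·(-4) + (1−p)·0 = -4p
  -11p + 4 = -4p  ⇒  -7p = -4  ⇒  p = 4/7.

p = 4/7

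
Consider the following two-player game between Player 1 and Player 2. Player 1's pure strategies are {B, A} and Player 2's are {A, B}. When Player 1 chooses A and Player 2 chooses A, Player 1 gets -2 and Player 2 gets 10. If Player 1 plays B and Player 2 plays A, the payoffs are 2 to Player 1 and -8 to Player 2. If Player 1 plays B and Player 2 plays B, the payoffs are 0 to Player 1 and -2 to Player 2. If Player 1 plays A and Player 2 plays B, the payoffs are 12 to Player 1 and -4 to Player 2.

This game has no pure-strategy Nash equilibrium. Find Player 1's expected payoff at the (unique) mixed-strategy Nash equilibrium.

3/2

Player 2's mix must leave Player 1 indifferent between B and A.
  Player 1's payoff from B: q·2 + (1−q)·0 = 2q
  Player 1's payoff from A: q·(-2) + (1−q)·12 = -14q + 12
  2q = -14q + 12  ⇒  16q = 12  ⇒  q = 3/4.
At equilibrium Player 1 is indifferent across rows, so Player 1's payoff equals the payoff from B: (3/4)·2 + (1/4)·0 = 3/2.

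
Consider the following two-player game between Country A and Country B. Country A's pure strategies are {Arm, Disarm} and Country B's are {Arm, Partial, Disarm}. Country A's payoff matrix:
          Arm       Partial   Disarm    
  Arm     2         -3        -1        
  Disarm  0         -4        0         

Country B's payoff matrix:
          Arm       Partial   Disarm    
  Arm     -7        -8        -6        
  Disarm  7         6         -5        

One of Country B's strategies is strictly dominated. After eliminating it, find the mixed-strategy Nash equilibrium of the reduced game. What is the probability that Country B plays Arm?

Country B's strategy Partial is strictly dominated by Arm: -7 > -8 and 7 > 6. Eliminate Partial.
Country B's mix must leave Country A indifferent between Arm and Disarm.
  Country A's payoff to Arm: q·2 + (1−q)·(-1) = 3q - 1
  Country A's payoff to Disarm: q·0 + (1−q)·0 = 0
  3q - 1 = 0  ⇒  3q = 1  ⇒  q = 1/3.

q = 1/3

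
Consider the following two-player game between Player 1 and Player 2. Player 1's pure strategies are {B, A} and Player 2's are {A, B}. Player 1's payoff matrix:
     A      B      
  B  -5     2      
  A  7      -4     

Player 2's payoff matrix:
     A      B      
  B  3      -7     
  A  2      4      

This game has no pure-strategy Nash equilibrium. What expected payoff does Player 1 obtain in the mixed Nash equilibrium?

-1/3

Player 1's indifference between B and A determines Player 2's mixing probability q:
  Player 1's payoff to B: q·(-5) + (1−q)·2 = -7q + 2
  Player 1's payoff to A: q·7 + (1−q)·(-4) = 11q - 4
  -7q + 2 = 11q - 4  ⇒  -18q = -6  ⇒  q = 1/3.
At equilibrium Player 1 is indifferent across rows, so Player 1's payoff equals the payoff from B: (1/3)·(-5) + (2/3)·2 = -1/3.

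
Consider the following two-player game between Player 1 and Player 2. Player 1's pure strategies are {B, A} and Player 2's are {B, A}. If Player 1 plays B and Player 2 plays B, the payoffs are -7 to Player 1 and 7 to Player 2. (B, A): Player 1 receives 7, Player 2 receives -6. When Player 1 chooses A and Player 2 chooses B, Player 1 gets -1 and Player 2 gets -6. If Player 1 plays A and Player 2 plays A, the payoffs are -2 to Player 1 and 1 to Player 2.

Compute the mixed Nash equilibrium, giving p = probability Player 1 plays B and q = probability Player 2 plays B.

p = 7/20, q = 3/5

Player 1's mix must leave Player 2 indifferent between B and A.
  Player 2's expected payoff from B: p·7 + (1−p)·(-6) = 13p - 6
  Player 2's expected payoff from A: p·(-6) + (1−p)·1 = -7p + 1
  13p - 6 = -7p + 1  ⇒  20p = 7  ⇒  p = 7/20.
Player 1's indifference between B and A determines Player 2's mixing probability q:
  Player 1's payoff to B: q·(-7) + (1−q)·7 = -14q + 7
  Player 1's payoff to A: q·(-1) + (1−q)·(-2) = q - 2
  -14q + 7 = q - 2  ⇒  -15q = -9  ⇒  q = 3/5.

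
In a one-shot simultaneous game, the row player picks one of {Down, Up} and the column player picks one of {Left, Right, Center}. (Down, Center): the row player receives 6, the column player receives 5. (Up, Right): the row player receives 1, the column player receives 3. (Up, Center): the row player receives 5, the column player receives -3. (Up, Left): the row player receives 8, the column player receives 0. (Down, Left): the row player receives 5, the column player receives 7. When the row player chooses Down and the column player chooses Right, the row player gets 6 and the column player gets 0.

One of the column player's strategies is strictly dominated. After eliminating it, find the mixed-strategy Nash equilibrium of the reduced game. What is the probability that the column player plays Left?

The column player's strategy Center is strictly dominated by Left: 7 > 5 and 0 > -3. Eliminate Center.
Set the row player's expected payoff from Down equal to that from Up:
  the row player's payoff to Down: q·5 + (1−q)·6 = -q + 6
  the row player's payoff to Up: q·8 + (1−q)·1 = 7q + 1
  -q + 6 = 7q + 1  ⇒  -8q = -5  ⇒  q = 5/8.

q = 5/8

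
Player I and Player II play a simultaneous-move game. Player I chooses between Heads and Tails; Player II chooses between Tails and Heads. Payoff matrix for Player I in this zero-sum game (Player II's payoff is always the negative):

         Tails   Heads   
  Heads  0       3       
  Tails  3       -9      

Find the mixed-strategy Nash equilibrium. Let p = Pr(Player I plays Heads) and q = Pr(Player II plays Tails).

Player II's indifference between Tails and Heads determines Player I's mixing probability p:
  Player II's payoff from Tails: p·0 + (1−p)·(-3) = 3p - 3
  Player II's payoff from Heads: p·(-3) + (1−p)·9 = -12p + 9
  3p - 3 = -12p + 9  ⇒  15p = 12  ⇒  p = 4/5.
In a mixed equilibrium Player I is indifferent between Heads and Tails; this condition fixes q.
  Player I's payoff from Heads: q·0 + (1−q)·3 = -3q + 3
  Player I's payoff from Tails: q·3 + (1−q)·(-9) = 12q - 9
  -3q + 3 = 12q - 9  ⇒  -15q = -12  ⇒  q = 4/5.

p = 4/5, q = 4/5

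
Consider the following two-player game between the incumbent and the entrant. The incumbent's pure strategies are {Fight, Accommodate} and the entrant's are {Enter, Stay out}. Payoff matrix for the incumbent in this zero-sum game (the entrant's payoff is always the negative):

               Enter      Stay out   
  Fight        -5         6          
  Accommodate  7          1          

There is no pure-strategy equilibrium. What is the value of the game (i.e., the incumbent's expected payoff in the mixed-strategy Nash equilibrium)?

v = 47/17

For the incumbent to be willing to mix, the incumbent must be indifferent between Fight and Accommodate, which pins down the entrant's mix.
  the incumbent's payoff to Fight: q·(-5) + (1−q)·6 = -11q + 6
  the incumbent's payoff to Accommodate: q·7 + (1−q)·1 = 6q + 1
  -11q + 6 = 6q + 1  ⇒  -17q = -5  ⇒  q = 5/17.
The value is the incumbent's expected payoff against this mix (using Fight): (5/17)·(-5) + (12/17)·6 = 47/17.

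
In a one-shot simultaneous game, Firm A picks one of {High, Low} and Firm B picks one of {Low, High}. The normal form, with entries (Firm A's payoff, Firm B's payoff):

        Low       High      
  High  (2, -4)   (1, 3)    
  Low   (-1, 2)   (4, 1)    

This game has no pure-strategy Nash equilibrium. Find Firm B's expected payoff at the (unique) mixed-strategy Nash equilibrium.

5/4

For Firm B to be willing to mix, Firm B must be indifferent between Low and High, which pins down Firm A's mix.
  Firm B's expected payoff from Low: p·(-4) + (1−p)·2 = -6p + 2
  Firm B's expected payoff from High: p·3 + (1−p)·1 = 2p + 1
  -6p + 2 = 2p + 1  ⇒  -8p = -1  ⇒  p = 1/8.
At equilibrium Firm B is indifferent across columns, so Firm B's payoff equals the payoff from Low: (1/8)·(-4) + (7/8)·2 = 5/4.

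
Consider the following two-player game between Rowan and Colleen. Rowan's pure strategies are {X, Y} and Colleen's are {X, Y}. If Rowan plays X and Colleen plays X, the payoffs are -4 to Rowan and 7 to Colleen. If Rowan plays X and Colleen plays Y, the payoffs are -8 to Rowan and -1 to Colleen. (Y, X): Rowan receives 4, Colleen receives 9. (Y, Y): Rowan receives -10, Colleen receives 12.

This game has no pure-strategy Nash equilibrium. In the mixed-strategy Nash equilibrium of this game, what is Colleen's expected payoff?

93/11

Colleen's indifference between X and Y determines Rowan's mixing probability p:
  Colleen's payoff from X: p·7 + (1−p)·9 = -2p + 9
  Colleen's payoff from Y: p·(-1) + (1−p)·12 = -13p + 12
  -2p + 9 = -13p + 12  ⇒  11p = 3  ⇒  p = 3/11.
At equilibrium Colleen is indifferent across columns, so Colleen's payoff equals the payoff from X: (3/11)·7 + (8/11)·9 = 93/11.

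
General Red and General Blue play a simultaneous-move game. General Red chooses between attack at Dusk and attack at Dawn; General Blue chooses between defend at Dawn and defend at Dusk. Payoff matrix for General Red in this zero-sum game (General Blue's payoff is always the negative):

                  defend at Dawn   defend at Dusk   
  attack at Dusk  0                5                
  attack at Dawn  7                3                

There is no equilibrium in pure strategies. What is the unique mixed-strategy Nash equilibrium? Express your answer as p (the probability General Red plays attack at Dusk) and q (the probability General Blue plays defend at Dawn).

p = 4/9, q = 2/9

In a mixed equilibrium General Blue is indifferent between defend at Dawn and defend at Dusk; this condition fixes p.
  General Blue's payoff to defend at Dawn: p·0 + (1−p)·(-7) = 7p - 7
  General Blue's payoff to defend at Dusk: p·(-5) + (1−p)·(-3) = -2p - 3
  7p - 7 = -2p - 3  ⇒  9p = 4  ⇒  p = 4/9.
General Blue's mix must leave General Red indifferent between attack at Dusk and attack at Dawn.
  General Red's payoff from attack at Dusk: q·0 + (1−q)·5 = -5q + 5
  General Red's payoff from attack at Dawn: q·7 + (1−q)·3 = 4q + 3
  -5q + 5 = 4q + 3  ⇒  -9q = -2  ⇒  q = 2/9.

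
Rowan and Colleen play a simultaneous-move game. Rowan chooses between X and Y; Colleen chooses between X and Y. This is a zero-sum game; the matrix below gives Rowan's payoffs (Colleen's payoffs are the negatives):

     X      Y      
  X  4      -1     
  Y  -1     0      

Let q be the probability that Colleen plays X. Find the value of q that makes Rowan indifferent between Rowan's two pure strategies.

q = 1/6

Colleen's mix must leave Rowan indifferent between X and Y.
  Rowan's expected payoff from X: q·4 + (1−q)·(-1) = 5q - 1
  Rowan's expected payoff from Y: q·(-1) + (1−q)·0 = -q
  5q - 1 = -q  ⇒  6q = 1  ⇒  q = 1/6.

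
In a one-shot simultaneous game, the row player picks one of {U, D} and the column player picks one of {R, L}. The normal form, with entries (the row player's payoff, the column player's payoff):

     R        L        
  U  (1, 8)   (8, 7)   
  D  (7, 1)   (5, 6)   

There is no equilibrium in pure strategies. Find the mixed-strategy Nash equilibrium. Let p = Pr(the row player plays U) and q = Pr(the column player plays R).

p = 5/6, q = 1/3

In a mixed equilibrium the column player is indifferent between R and L; this condition fixes p.
  the column player's expected payoff from R: p·8 + (1−p)·1 = 7p + 1
  the column player's expected payoff from L: p·7 + (1−p)·6 = p + 6
  7p + 1 = p + 6  ⇒  6p = 5  ⇒  p = 5/6.
The column player's mix must leave the row player indifferent between U and D.
  the row player's payoff from U: q·1 + (1−q)·8 = -7q + 8
  the row player's payoff from D: q·7 + (1−q)·5 = 2q + 5
  -7q + 8 = 2q + 5  ⇒  -9q = -3  ⇒  q = 1/3.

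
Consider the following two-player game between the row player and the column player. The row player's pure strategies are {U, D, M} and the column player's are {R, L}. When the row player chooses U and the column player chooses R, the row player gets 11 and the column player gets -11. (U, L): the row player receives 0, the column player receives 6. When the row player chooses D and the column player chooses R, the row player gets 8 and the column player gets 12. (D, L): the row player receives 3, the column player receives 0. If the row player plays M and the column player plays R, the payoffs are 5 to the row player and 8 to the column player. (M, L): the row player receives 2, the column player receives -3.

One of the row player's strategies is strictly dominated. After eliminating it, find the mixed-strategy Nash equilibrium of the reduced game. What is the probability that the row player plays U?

p = 12/29

The row player's strategy M is strictly dominated by D: 8 > 5 and 3 > 2. Eliminate M.
The column player's indifference between R and L determines the row player's mixing probability p:
  the column player's payoff from R: p·(-11) + (1−p)·12 = -23p + 12
  the column player's payoff from L: p·6 + (1−p)·0 = 6p
  -23p + 12 = 6p  ⇒  -29p = -12  ⇒  p = 12/29.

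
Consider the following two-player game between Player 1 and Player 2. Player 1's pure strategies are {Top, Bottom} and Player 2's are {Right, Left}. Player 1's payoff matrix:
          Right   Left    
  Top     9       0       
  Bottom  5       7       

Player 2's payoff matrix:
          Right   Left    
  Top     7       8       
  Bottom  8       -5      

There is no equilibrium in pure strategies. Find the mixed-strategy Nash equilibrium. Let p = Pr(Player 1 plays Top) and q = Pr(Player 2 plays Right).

Player 1's mix must leave Player 2 indifferent between Right and Left.
  Player 2's payoff from Right: p·7 + (1−p)·8 = -p + 8
  Player 2's payoff from Left: p·8 + (1−p)·(-5) = 13p - 5
  -p + 8 = 13p - 5  ⇒  -14p = -13  ⇒  p = 13/14.
For Player 1 to be willing to mix, Player 1 must be indifferent between Top and Bottom, which pins down Player 2's mix.
  Player 1's expected payoff from Top: q·9 + (1−q)·0 = 9q
  Player 1's expected payoff from Bottom: q·5 + (1−q)·7 = -2q + 7
  9q = -2q + 7  ⇒  11q = 7  ⇒  q = 7/11.

p = 13/14, q = 7/11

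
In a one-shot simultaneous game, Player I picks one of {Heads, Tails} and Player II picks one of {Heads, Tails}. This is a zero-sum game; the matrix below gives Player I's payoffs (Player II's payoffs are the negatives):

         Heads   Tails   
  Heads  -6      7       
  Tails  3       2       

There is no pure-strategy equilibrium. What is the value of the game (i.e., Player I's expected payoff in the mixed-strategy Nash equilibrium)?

Set Player I's expected payoff from Heads equal to that from Tails:
  Player I's expected payoff from Heads: q·(-6) + (1−q)·7 = -13q + 7
  Player I's expected payoff from Tails: q·3 + (1−q)·2 = q + 2
  -13q + 7 = q + 2  ⇒  -14q = -5  ⇒  q = 5/14.
The value is Player I's expected payoff against this mix (using Heads): (5/14)·(-6) + (9/14)·7 = 33/14.

v = 33/14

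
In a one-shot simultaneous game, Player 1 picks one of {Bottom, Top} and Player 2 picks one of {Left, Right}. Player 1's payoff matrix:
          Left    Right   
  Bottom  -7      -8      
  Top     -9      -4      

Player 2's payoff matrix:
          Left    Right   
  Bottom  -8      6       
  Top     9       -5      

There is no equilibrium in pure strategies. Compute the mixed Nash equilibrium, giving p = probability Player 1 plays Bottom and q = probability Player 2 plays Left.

Player 2's indifference between Left and Right determines Player 1's mixing probability p:
  Player 2's expected payoff from Left: p·(-8) + (1−p)·9 = -17p + 9
  Player 2's expected payoff from Right: p·6 + (1−p)·(-5) = 11p - 5
  -17p + 9 = 11p - 5  ⇒  -28p = -14  ⇒  p = 1/2.
Set Player 1's expected payoff from Bottom equal to that from Top:
  Player 1's payoff from Bottom: q·(-7) + (1−q)·(-8) = q - 8
  Player 1's payoff from Top: q·(-9) + (1−q)·(-4) = -5q - 4
  q - 8 = -5q - 4  ⇒  6q = 4  ⇒  q = 2/3.

p = 1/2, q = 2/3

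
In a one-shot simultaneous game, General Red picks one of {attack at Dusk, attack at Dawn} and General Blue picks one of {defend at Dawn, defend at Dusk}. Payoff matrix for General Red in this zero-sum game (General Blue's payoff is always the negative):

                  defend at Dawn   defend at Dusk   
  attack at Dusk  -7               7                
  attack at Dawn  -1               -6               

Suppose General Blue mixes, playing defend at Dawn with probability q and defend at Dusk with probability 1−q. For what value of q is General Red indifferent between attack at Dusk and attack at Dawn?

q = 13/19

General Blue's mix must leave General Red indifferent between attack at Dusk and attack at Dawn.
  General Red's payoff from attack at Dusk: q·(-7) + (1−q)·7 = -14q + 7
  General Red's payoff from attack at Dawn: q·(-1) + (1−q)·(-6) = 5q - 6
  -14q + 7 = 5q - 6  ⇒  -19q = -13  ⇒  q = 13/19.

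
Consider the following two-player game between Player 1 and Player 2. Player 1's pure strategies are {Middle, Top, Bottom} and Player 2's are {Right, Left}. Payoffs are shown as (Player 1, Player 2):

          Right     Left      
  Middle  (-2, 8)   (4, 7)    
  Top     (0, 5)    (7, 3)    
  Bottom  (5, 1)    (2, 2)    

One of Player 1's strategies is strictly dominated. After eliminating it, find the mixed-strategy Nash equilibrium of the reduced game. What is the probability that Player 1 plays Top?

p = 1/3

Player 1's strategy Middle is strictly dominated by Top: 0 > -2 and 7 > 4. Eliminate Middle.
Set Player 2's expected payoff from Right equal to that from Left:
  Player 2's expected payoff from Right: p·5 + (1−p)·1 = 4p + 1
  Player 2's expected payoff from Left: p·3 + (1−p)·2 = p + 2
  4p + 1 = p + 2  ⇒  3p = 1  ⇒  p = 1/3.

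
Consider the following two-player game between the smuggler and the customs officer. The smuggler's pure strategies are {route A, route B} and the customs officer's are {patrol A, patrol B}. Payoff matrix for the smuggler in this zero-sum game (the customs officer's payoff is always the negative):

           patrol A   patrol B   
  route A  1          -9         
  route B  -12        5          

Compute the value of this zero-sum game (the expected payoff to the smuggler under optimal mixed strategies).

The customs officer's mix must leave the smuggler indifferent between route A and route B.
  the smuggler's payoff to route A: q·1 + (1−q)·(-9) = 10q - 9
  the smuggler's payoff to route B: q·(-12) + (1−q)·5 = -17q + 5
  10q - 9 = -17q + 5  ⇒  27q = 14  ⇒  q = 14/27.
The value is the smuggler's expected payoff against this mix (using route A): (14/27)·1 + (13/27)·(-9) = -103/27.

v = -103/27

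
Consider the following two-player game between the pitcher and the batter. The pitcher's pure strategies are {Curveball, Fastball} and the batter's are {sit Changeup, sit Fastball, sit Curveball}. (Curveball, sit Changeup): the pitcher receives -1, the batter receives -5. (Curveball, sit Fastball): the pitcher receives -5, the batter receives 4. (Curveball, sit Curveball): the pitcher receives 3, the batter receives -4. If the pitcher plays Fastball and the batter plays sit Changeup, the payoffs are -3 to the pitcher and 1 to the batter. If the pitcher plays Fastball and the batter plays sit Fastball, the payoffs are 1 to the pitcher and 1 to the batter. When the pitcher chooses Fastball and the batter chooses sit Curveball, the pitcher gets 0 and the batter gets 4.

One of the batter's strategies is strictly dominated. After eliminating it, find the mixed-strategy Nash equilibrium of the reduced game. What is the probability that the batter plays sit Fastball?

q = 1/3

The batter's strategy sit Changeup is strictly dominated by sit Curveball: -4 > -5 and 4 > 1. Eliminate sit Changeup.
The pitcher's indifference between Curveball and Fastball determines the batter's mixing probability q:
  the pitcher's payoff to Curveball: q·(-5) + (1−q)·3 = -8q + 3
  the pitcher's payoff to Fastball: q·1 + (1−q)·0 = q
  -8q + 3 = q  ⇒  -9q = -3  ⇒  q = 1/3.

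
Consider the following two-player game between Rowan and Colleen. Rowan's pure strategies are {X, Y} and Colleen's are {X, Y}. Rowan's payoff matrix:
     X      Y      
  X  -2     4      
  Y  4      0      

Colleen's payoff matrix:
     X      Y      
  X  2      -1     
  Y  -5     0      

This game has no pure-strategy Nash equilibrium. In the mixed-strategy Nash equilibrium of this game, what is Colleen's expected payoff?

-5/8

In a mixed equilibrium Colleen is indifferent between X and Y; this condition fixes p.
  Colleen's payoff to X: p·2 + (1−p)·(-5) = 7p - 5
  Colleen's payoff to Y: p·(-1) + (1−p)·0 = -p
  7p - 5 = -p  ⇒  8p = 5  ⇒  p = 5/8.
At equilibrium Colleen is indifferent across columns, so Colleen's payoff equals the payoff from X: (5/8)·2 + (3/8)·(-5) = -5/8.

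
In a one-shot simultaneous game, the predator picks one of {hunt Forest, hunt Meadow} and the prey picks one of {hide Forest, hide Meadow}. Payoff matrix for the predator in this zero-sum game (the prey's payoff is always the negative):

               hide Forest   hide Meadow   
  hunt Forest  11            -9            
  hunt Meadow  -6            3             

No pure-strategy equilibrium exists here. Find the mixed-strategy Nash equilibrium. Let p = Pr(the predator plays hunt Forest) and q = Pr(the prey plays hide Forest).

p = 9/29, q = 12/29

In a mixed equilibrium the prey is indifferent between hide Forest and hide Meadow; this condition fixes p.
  the prey's payoff to hide Forest: p·(-11) + (1−p)·6 = -17p + 6
  the prey's payoff to hide Meadow: p·9 + (1−p)·(-3) = 12p - 3
  -17p + 6 = 12p - 3  ⇒  -29p = -9  ⇒  p = 9/29.
The prey's mix must leave the predator indifferent between hunt Forest and hunt Meadow.
  the predator's payoff to hunt Forest: q·11 + (1−q)·(-9) = 20q - 9
  the predator's payoff to hunt Meadow: q·(-6) + (1−q)·3 = -9q + 3
  20q - 9 = -9q + 3  ⇒  29q = 12  ⇒  q = 12/29.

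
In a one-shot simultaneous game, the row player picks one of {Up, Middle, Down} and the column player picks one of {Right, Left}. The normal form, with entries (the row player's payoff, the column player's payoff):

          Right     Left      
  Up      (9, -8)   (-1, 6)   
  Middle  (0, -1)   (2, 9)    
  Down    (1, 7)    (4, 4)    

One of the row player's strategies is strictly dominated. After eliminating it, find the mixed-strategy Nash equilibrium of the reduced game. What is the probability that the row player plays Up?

p = 3/17

The row player's strategy Middle is strictly dominated by Down: 1 > 0 and 4 > 2. Eliminate Middle.
The row player's mix must leave the column player indifferent between Right and Left.
  the column player's payoff to Right: p·(-8) + (1−p)·7 = -15p + 7
  the column player's payoff to Left: p·6 + (1−p)·4 = 2p + 4
  -15p + 7 = 2p + 4  ⇒  -17p = -3  ⇒  p = 3/17.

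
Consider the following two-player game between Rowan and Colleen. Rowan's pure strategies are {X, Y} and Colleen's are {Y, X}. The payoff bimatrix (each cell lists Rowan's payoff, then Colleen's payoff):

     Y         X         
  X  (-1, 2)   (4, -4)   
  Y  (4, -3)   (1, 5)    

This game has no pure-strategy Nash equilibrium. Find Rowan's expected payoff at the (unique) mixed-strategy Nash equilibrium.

17/8

Colleen's mix must leave Rowan indifferent between X and Y.
  Rowan's payoff to X: q·(-1) + (1−q)·4 = -5q + 4
  Rowan's payoff to Y: q·4 + (1−q)·1 = 3q + 1
  -5q + 4 = 3q + 1  ⇒  -8q = -3  ⇒  q = 3/8.
At equilibrium Rowan is indifferent across rows, so Rowan's payoff equals the payoff from X: (3/8)·(-1) + (5/8)·4 = 17/8.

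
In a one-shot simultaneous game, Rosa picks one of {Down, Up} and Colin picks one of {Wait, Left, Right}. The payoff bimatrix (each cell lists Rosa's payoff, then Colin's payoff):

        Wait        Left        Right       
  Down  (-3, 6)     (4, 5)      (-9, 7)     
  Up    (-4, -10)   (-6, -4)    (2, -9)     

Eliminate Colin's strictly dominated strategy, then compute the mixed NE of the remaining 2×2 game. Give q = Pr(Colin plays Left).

Colin's strategy Wait is strictly dominated by Right: 7 > 6 and -9 > -10. Eliminate Wait.
Rosa's indifference between Down and Up determines Colin's mixing probability q:
  Rosa's payoff from Down: q·4 + (1−q)·(-9) = 13q - 9
  Rosa's payoff from Up: q·(-6) + (1−q)·2 = -8q + 2
  13q - 9 = -8q + 2  ⇒  21q = 11  ⇒  q = 11/21.

q = 11/21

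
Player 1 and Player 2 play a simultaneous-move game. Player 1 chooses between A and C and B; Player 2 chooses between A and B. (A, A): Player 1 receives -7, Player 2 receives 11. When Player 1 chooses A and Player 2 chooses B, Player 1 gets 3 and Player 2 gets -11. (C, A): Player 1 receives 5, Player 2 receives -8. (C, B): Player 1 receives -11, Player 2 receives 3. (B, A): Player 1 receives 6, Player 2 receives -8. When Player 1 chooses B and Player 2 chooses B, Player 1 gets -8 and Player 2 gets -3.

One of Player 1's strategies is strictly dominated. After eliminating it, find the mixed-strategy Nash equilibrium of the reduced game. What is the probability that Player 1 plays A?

Player 1's strategy C is strictly dominated by B: 6 > 5 and -8 > -11. Eliminate C.
Player 1's mix must leave Player 2 indifferent between A and B.
  Player 2's payoff from A: p·11 + (1−p)·(-8) = 19p - 8
  Player 2's payoff from B: p·(-11) + (1−p)·(-3) = -8p - 3
  19p - 8 = -8p - 3  ⇒  27p = 5  ⇒  p = 5/27.

p = 5/27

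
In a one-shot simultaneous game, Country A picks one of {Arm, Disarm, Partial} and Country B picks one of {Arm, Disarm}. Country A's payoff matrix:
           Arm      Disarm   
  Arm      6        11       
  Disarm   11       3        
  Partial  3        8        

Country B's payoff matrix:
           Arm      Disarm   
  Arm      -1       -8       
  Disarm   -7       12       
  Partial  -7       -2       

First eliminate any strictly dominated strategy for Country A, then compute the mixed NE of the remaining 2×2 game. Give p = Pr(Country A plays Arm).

Country A's strategy Partial is strictly dominated by Arm: 6 > 3 and 11 > 8. Eliminate Partial.
For Country B to be willing to mix, Country B must be indifferent between Arm and Disarm, which pins down Country A's mix.
  Country B's payoff to Arm: p·(-1) + (1−p)·(-7) = 6p - 7
  Country B's payoff to Disarm: p·(-8) + (1−p)·12 = -20p + 12
  6p - 7 = -20p + 12  ⇒  26p = 19  ⇒  p = 19/26.

p = 19/26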